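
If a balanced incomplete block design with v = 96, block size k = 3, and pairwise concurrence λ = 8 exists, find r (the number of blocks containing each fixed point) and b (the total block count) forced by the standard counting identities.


Any 2-(v, k, λ) BIBD satisfies two necessary conditions:
  (i)  Each point sits in r blocks, and counting incidences through any fixed point gives r(k − 1) = λ(v − 1), so r = λ(v − 1)/(k − 1).
  (ii) Total incidences bk = vr, so b = vr/k.
Step 1: r = λ(v − 1)/(k − 1) = 8·(96 − 1)/(3 − 1) = 8·95/2 = 760/2 = 380.
Step 2: b = vr/k = 96·380/3 = 36480/3 = 12160.
Check integrality: r = 380 ∈ Z ✓, b = 12160 ∈ Z ✓.
(These identities are necessary conditions: they determine r and b for any design with these parameters, but do not by themselves prove that one exists.)

r = 380, b = 12160.


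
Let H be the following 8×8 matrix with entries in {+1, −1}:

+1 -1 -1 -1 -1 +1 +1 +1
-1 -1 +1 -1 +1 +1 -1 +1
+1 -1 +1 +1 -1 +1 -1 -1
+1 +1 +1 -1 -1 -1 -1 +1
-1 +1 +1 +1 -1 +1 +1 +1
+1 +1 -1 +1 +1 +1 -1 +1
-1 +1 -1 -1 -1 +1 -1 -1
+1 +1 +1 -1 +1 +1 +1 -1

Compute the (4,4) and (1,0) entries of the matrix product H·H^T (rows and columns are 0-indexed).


Row 0 of H: [1, -1, -1, -1, -1, 1, 1, 1].
Row 1 of H: [-1, -1, 1, -1, 1, 1, -1, 1].
Row 4 of H: [-1, 1, 1, 1, -1, 1, 1, 1].
(H·H^T)[4][4] = Σ_j H[4][j]·H[4][j] = (-1)² + (1)² + (1)² + (1)² + (-1)² + (1)² + (1)² + (1)² = 1 + 1 + 1 + 1 + 1 + 1 + 1 + 1 = 8.
(H·H^T)[1][0] = Σ_j H[1][j]·H[0][j] = (-1)·(1) + (-1)·(-1) + (1)·(-1) + (-1)·(-1) + (1)·(-1) + (1)·(1) + (-1)·(1) + (1)·(1) = -1 + 1 + -1 + 1 + -1 + 1 + -1 + 1 = 0.
So rows 1 and 0 are orthogonal; the diagonal entry equals n = 8.

(4,4) entry = 8; (1,0) entry = 0.


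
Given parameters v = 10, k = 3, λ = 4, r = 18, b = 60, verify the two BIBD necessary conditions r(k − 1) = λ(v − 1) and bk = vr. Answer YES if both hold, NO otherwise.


Condition (i): r(k − 1) = 18·2 = 36; λ(v − 1) = 4·9 = 36. Match? YES.
Condition (ii): bk = 60·3 = 180; vr = 10·18 = 180. Match? YES.
Both conditions hold? YES.

YES


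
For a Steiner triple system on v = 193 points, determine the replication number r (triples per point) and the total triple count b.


An STS(v) is a 2-(v, 3, 1) BIBD: block size k = 3, λ = 1.
Replication: r(k − 1) = λ(v − 1) ⇒ r·2 = 193 − 1 = 192 ⇒ r = 96.
Block count: bk = vr ⇒ b·3 = 193·96 = 18528 ⇒ b = 6176.
(Check via b = v(v − 1)/6 = 193·192/6 = 37056/6 = 6176.)

r = 96, b = 6176.


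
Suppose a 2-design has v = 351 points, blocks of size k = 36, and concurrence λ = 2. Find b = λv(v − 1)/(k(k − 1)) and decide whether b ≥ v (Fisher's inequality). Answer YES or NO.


b = λv(v − 1)/(k(k − 1)) = 2·351·350/(36·35) = 245700/1260 = 195.
Compare with v = 351: b < v, so Fisher's inequality fails.

NO


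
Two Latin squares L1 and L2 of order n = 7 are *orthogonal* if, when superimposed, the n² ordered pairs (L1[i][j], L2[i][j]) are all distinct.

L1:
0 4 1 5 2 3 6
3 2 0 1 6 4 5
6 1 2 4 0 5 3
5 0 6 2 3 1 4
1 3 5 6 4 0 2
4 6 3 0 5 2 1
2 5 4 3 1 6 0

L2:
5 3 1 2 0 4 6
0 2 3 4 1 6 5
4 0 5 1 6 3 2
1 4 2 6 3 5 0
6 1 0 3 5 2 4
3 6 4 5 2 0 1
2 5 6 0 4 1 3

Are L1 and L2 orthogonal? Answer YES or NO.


Form the n² = 49 superimposed pairs (L1[i][j], L2[i][j]), row by row (rows and columns indexed from 0):
row 0: (0,5) (4,3) (1,1) (5,2) (2,0) (3,4) (6,6)
row 1: (3,0) (2,2) (0,3) (1,4) (6,1) (4,6) (5,5)
row 2: (6,4) (1,0) (2,5) (4,1) (0,6) (5,3) (3,2)
row 3: (5,1) (0,4) (6,2) (2,6) (3,3) (1,5) (4,0)
row 4: (1,6) (3,1) (5,0) (6,3) (4,5) (0,2) (2,4)
row 5: (4,3) (6,6) (3,4) (0,5) (5,2) (2,0) (1,1)
row 6: (2,2) (5,5) (4,6) (3,0) (1,4) (6,1) (0,3)
Orthogonality requires all 49 pairs distinct.
But the pair (4,3) repeats: cell (0,1) has L1 = 4, L2 = 3, and cell (5,0) has L1 = 4, L2 = 3.
A repeated pair means some other pair never occurs (only 35 distinct pairs out of 49), so the squares are not orthogonal.
Conclusion: NO.

NO


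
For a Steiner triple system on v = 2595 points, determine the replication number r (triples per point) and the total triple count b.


An STS(v) is a 2-(v, 3, 1) BIBD: block size k = 3, λ = 1.
Replication: r(k − 1) = λ(v − 1) ⇒ r·2 = 2595 − 1 = 2594 ⇒ r = 1297.
Block count: b = v(v − 1)/6 = 2595·2594/6 = 6731430/6 = 1121905.

r = 1297, b = 1121905.


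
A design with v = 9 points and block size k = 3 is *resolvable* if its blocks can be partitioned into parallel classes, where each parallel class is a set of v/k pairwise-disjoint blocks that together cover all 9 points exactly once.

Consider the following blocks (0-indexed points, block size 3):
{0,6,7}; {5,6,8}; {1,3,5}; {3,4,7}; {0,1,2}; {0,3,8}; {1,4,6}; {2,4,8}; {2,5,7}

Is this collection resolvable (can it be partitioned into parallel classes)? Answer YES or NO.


v = 9, block size k = 3, number of blocks = 9.
For resolvability, blocks must partition into parallel classes of size v/k = 3.
Total blocks must therefore be a multiple of 3: 9 = 3·3 + 0 ⇒ divisible ✓.
Greedy packing gives 3 candidate class(es). Each should be a full parallel class (size 3, covers all 9 points).
  Class 1 (3 blocks): {0,6,7}; {1,3,5}; {2,4,8}. Points covered: [0, 1, 2, 3, 4, 5, 6, 7, 8].
  Class 2 (3 blocks): {5,6,8}; {3,4,7}; {0,1,2}. Points covered: [0, 1, 2, 3, 4, 5, 6, 7, 8].
  Class 3 (3 blocks): {0,3,8}; {1,4,6}; {2,5,7}. Points covered: [0, 1, 2, 3, 4, 5, 6, 7, 8].
All classes full (size 3)? YES. All classes cover every point? YES.
Resolvable? YES.

YES


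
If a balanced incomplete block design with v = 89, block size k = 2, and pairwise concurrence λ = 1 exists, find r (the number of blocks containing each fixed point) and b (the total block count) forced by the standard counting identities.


Any 2-(v, k, λ) BIBD satisfies two necessary conditions:
  (i)  Each point sits in r blocks, and counting incidences through any fixed point gives r(k − 1) = λ(v − 1), so r = λ(v − 1)/(k − 1).
  (ii) Total incidences bk = vr, so b = vr/k.
Step 1: r = λ(v − 1)/(k − 1) = 1·(89 − 1)/(2 − 1) = 1·88/1 = 88/1 = 88.
Step 2: b = vr/k = 89·88/2 = 7832/2 = 3916.
Check integrality: r = 88 ∈ Z ✓, b = 3916 ∈ Z ✓.
(These identities are necessary conditions: they determine r and b for any design with these parameters, but do not by themselves prove that one exists.)

r = 88, b = 3916.


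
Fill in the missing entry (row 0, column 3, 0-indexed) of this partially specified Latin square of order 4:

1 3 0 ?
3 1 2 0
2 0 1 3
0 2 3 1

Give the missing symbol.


Row 0 contains symbols [0, 1, 3] — missing [2].
Column 3 contains symbols [0, 1, 3] — missing [2].
The missing symbol must appear in both missing sets; intersection = [2].
Therefore the hidden value is 2.

Missing value = 2.


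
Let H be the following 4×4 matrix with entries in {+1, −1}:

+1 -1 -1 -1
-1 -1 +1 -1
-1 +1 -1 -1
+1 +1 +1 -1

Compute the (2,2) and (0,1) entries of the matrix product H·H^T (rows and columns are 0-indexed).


Row 0 of H: [1, -1, -1, -1].
Row 1 of H: [-1, -1, 1, -1].
Row 2 of H: [-1, 1, -1, -1].
(H·H^T)[2][2] = Σ_j H[2][j]·H[2][j] = (-1)² + (1)² + (-1)² + (-1)² = 1 + 1 + 1 + 1 = 4.
(H·H^T)[0][1] = Σ_j H[0][j]·H[1][j] = (1)·(-1) + (-1)·(-1) + (-1)·(1) + (-1)·(-1) = -1 + 1 + -1 + 1 = 0.
So rows 0 and 1 are orthogonal; the diagonal entry equals n = 4.

(2,2) entry = 4; (0,1) entry = 0.


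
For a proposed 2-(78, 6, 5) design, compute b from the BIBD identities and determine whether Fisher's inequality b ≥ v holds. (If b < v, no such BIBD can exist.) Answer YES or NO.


b = λv(v − 1)/(k(k − 1)) = 5·78·77/(6·5) = 30030/30 = 1001.
Compare with v = 78: b ≥ v, so Fisher's inequality holds.

YES


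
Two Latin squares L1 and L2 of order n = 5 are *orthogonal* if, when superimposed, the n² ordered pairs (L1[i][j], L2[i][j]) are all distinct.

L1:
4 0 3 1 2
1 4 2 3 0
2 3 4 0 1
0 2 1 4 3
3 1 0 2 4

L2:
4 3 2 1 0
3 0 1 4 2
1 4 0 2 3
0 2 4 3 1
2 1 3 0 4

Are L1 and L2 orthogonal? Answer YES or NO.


Form the n² = 25 superimposed pairs (L1[i][j], L2[i][j]), row by row (rows and columns indexed from 0):
row 0: (4,4) (0,3) (3,2) (1,1) (2,0)
row 1: (1,3) (4,0) (2,1) (3,4) (0,2)
row 2: (2,1) (3,4) (4,0) (0,2) (1,3)
row 3: (0,0) (2,2) (1,4) (4,3) (3,1)
row 4: (3,2) (1,1) (0,3) (2,0) (4,4)
Orthogonality requires all 25 pairs distinct.
But the pair (2,1) repeats: cell (1,2) has L1 = 2, L2 = 1, and cell (2,0) has L1 = 2, L2 = 1.
A repeated pair means some other pair never occurs (only 15 distinct pairs out of 25), so the squares are not orthogonal.
Conclusion: NO.

NO


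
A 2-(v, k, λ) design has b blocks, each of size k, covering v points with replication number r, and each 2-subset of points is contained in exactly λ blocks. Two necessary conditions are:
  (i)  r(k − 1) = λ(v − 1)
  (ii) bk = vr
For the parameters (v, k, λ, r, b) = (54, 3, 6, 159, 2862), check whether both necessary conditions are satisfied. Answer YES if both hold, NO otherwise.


Condition (i): r(k − 1) = 159·2 = 318; λ(v − 1) = 6·53 = 318. Match? YES.
Condition (ii): bk = 2862·3 = 8586; vr = 54·159 = 8586. Match? YES.
Both conditions hold? YES.

YES


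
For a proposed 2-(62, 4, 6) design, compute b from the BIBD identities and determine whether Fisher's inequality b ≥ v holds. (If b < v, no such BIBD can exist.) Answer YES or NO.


b = λv(v − 1)/(k(k − 1)) = 6·62·61/(4·3) = 22692/12 = 1891.
Compare with v = 62: b ≥ v, so Fisher's inequality holds.

YES


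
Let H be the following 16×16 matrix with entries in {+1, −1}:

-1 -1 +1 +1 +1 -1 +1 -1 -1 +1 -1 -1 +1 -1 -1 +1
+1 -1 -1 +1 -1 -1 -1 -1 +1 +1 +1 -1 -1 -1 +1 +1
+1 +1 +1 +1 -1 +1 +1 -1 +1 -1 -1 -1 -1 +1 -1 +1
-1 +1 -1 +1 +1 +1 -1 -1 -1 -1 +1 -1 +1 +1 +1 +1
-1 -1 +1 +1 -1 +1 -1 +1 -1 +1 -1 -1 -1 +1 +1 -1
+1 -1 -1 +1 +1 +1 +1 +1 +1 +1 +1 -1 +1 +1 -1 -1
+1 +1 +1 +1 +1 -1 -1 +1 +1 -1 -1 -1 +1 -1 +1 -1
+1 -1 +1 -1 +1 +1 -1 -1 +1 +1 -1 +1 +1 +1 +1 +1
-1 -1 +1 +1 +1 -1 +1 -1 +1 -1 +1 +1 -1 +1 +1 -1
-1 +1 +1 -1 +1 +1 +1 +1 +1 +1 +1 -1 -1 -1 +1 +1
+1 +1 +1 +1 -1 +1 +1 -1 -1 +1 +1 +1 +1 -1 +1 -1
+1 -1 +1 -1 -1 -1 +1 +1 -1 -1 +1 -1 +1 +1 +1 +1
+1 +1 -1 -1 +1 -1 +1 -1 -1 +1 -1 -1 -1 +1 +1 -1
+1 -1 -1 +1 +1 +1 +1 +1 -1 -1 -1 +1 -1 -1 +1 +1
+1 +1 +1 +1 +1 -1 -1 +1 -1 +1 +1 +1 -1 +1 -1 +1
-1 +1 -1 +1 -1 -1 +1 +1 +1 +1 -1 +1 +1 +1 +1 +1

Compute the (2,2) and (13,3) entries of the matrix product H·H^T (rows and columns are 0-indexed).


Row 2 of H: [1, 1, 1, 1, -1, 1, 1, -1, 1, -1, -1, -1, -1, 1, -1, 1].
Row 3 of H: [-1, 1, -1, 1, 1, 1, -1, -1, -1, -1, 1, -1, 1, 1, 1, 1].
Row 13 of H: [1, -1, -1, 1, 1, 1, 1, 1, -1, -1, -1, 1, -1, -1, 1, 1].
(H·H^T)[2][2] = Σ_j H[2][j]·H[2][j] = (1)² + (1)² + (1)² + (1)² + (-1)² + (1)² + (1)² + (-1)² + (1)² + (-1)² + (-1)² + (-1)² + (-1)² + (1)² + (-1)² + (1)² = 1 + 1 + 1 + 1 + 1 + 1 + 1 + 1 + 1 + 1 + 1 + 1 + 1 + 1 + 1 + 1 = 16.
(H·H^T)[13][3] = Σ_j H[13][j]·H[3][j] = (1)·(-1) + (-1)·(1) + (-1)·(-1) + (1)·(1) + (1)·(1) + (1)·(1) + (1)·(-1) + (1)·(-1) + (-1)·(-1) + (-1)·(-1) + (-1)·(1) + (1)·(-1) + (-1)·(1) + (-1)·(1) + (1)·(1) + (1)·(1) = -1 + -1 + 1 + 1 + 1 + 1 + -1 + -1 + 1 + 1 + -1 + -1 + -1 + -1 + 1 + 1 = 0.
So rows 13 and 3 are orthogonal; the diagonal entry equals n = 16.

(2,2) entry = 16; (13,3) entry = 0.


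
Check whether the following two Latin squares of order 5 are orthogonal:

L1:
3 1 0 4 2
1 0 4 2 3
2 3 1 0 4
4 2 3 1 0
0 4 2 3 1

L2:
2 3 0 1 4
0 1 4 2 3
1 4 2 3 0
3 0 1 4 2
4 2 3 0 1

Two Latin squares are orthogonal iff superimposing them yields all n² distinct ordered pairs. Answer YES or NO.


Form the n² = 25 superimposed pairs (L1[i][j], L2[i][j]), row by row (rows and columns indexed from 0):
row 0: (3,2) (1,3) (0,0) (4,1) (2,4)
row 1: (1,0) (0,1) (4,4) (2,2) (3,3)
row 2: (2,1) (3,4) (1,2) (0,3) (4,0)
row 3: (4,3) (2,0) (3,1) (1,4) (0,2)
row 4: (0,4) (4,2) (2,3) (3,0) (1,1)
Orthogonality requires all 25 pairs distinct.
Check by first coordinate: for each symbol s of L1, list the L2 entries in the n cells where L1 = s; they must all differ.
  L1 = 0: L2 entries (in reading order) 0, 1, 3, 2, 4 — all 5 distinct ✓
  L1 = 1: L2 entries (in reading order) 3, 0, 2, 4, 1 — all 5 distinct ✓
  L1 = 2: L2 entries (in reading order) 4, 2, 1, 0, 3 — all 5 distinct ✓
  L1 = 3: L2 entries (in reading order) 2, 3, 4, 1, 0 — all 5 distinct ✓
  L1 = 4: L2 entries (in reading order) 1, 4, 0, 3, 2 — all 5 distinct ✓
Every symbol of L1 meets every symbol of L2 exactly once, so all 25 pairs are distinct (25 of 25).
Conclusion: YES.

YES


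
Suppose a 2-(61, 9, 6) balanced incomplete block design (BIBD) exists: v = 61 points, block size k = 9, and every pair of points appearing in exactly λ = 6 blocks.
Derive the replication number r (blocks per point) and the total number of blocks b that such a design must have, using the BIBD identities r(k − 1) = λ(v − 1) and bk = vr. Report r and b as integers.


Any 2-(v, k, λ) BIBD satisfies two necessary conditions:
  (i)  Each point sits in r blocks, and counting incidences through any fixed point gives r(k − 1) = λ(v − 1), so r = λ(v − 1)/(k − 1).
  (ii) Total incidences bk = vr, so b = vr/k.
Step 1: r = λ(v − 1)/(k − 1) = 6·(61 − 1)/(9 − 1) = 6·60/8 = 360/8 = 45.
Step 2: b = vr/k = 61·45/9 = 2745/9 = 305.
Check integrality: r = 45 ∈ Z ✓, b = 305 ∈ Z ✓.
(These identities are necessary conditions: they determine r and b for any design with these parameters, but do not by themselves prove that one exists.)

r = 45, b = 305.


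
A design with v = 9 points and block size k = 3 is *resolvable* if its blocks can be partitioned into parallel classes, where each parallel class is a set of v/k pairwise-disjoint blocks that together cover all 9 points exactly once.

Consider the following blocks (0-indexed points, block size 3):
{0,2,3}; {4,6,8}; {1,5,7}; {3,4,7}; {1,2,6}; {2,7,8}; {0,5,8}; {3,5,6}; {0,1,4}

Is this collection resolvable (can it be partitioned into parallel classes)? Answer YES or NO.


v = 9, block size k = 3, number of blocks = 9.
For resolvability, blocks must partition into parallel classes of size v/k = 3.
Total blocks must therefore be a multiple of 3: 9 = 3·3 + 0 ⇒ divisible ✓.
Greedy packing gives 3 candidate class(es). Each should be a full parallel class (size 3, covers all 9 points).
  Class 1 (3 blocks): {0,2,3}; {4,6,8}; {1,5,7}. Points covered: [0, 1, 2, 3, 4, 5, 6, 7, 8].
  Class 2 (3 blocks): {3,4,7}; {1,2,6}; {0,5,8}. Points covered: [0, 1, 2, 3, 4, 5, 6, 7, 8].
  Class 3 (3 blocks): {2,7,8}; {3,5,6}; {0,1,4}. Points covered: [0, 1, 2, 3, 4, 5, 6, 7, 8].
All classes full (size 3)? YES. All classes cover every point? YES.
Resolvable? YES.

YES


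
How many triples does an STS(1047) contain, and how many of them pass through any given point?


An STS(v) is a 2-(v, 3, 1) BIBD: block size k = 3, λ = 1.
Replication: r(k − 1) = λ(v − 1) ⇒ r·2 = 1047 − 1 = 1046 ⇒ r = 523.
Block count: b = v(v − 1)/6 = 1047·1046/6 = 1095162/6 = 182527.
(Check via bk = vr: 182527·3 = 547581 = 1047·523 = 547581 ✓.)

r = 523, b = 182527.


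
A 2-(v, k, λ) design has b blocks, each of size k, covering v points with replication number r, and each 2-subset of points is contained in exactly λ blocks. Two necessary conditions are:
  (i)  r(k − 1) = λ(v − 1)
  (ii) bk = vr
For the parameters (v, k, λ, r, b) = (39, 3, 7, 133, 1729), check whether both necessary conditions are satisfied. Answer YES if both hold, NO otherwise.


Condition (i): r(k − 1) = 133·2 = 266; λ(v − 1) = 7·38 = 266. Match? YES.
Condition (ii): bk = 1729·3 = 5187; vr = 39·133 = 5187. Match? YES.
Both conditions hold? YES.

YES


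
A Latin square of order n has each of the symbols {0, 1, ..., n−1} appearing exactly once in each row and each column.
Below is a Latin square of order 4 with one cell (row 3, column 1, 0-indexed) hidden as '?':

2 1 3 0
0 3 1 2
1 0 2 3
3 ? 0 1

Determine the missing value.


Row 3 contains symbols [0, 1, 3] — missing [2].
Column 1 contains symbols [0, 1, 3] — missing [2].
The missing symbol must appear in both missing sets; intersection = [2].
Therefore the hidden value is 2.

Missing value = 2.


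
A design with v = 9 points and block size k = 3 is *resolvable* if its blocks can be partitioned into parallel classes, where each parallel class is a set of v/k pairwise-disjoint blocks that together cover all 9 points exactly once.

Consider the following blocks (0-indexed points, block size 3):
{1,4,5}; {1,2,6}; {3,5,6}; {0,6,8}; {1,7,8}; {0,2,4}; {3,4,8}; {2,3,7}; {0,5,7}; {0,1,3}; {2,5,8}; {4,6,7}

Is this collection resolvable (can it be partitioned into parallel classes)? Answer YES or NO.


v = 9, block size k = 3, number of blocks = 12.
For resolvability, blocks must partition into parallel classes of size v/k = 3.
Total blocks must therefore be a multiple of 3: 12 = 3·4 + 0 ⇒ divisible ✓.
Greedy packing gives 4 candidate class(es). Each should be a full parallel class (size 3, covers all 9 points).
  Class 1 (3 blocks): {1,4,5}; {0,6,8}; {2,3,7}. Points covered: [0, 1, 2, 3, 4, 5, 6, 7, 8].
  Class 2 (3 blocks): {1,2,6}; {3,4,8}; {0,5,7}. Points covered: [0, 1, 2, 3, 4, 5, 6, 7, 8].
  Class 3 (3 blocks): {3,5,6}; {1,7,8}; {0,2,4}. Points covered: [0, 1, 2, 3, 4, 5, 6, 7, 8].
  Class 4 (3 blocks): {0,1,3}; {2,5,8}; {4,6,7}. Points covered: [0, 1, 2, 3, 4, 5, 6, 7, 8].
All classes full (size 3)? YES. All classes cover every point? YES.
Resolvable? YES.

YES


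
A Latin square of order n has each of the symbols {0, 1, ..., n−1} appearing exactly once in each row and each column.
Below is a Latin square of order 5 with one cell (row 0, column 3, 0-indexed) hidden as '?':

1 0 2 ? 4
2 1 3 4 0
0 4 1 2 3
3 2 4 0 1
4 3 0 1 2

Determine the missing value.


Row 0 contains symbols [0, 1, 2, 4] — missing [3].
Column 3 contains symbols [0, 1, 2, 4] — missing [3].
The missing symbol must appear in both missing sets; intersection = [3].
Therefore the hidden value is 3.

Missing value = 3.


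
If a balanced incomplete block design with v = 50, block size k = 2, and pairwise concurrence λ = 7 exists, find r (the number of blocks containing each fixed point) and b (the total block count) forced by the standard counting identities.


Any 2-(v, k, λ) BIBD satisfies two necessary conditions:
  (i)  Each point sits in r blocks, and counting incidences through any fixed point gives r(k − 1) = λ(v − 1), so r = λ(v − 1)/(k − 1).
  (ii) Total incidences bk = vr, so b = vr/k.
Step 1: r = λ(v − 1)/(k − 1) = 7·(50 − 1)/(2 − 1) = 7·49/1 = 343/1 = 343.
Step 2: b = vr/k = 50·343/2 = 17150/2 = 8575.
Check integrality: r = 343 ∈ Z ✓, b = 8575 ∈ Z ✓.
(These identities are necessary conditions: they determine r and b for any design with these parameters, but do not by themselves prove that one exists.)

r = 343, b = 8575.


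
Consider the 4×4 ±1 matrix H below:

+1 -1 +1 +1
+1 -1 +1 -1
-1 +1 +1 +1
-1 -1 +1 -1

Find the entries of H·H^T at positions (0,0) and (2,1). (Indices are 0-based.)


Row 0 of H: [1, -1, 1, 1].
Row 1 of H: [1, -1, 1, -1].
Row 2 of H: [-1, 1, 1, 1].
(H·H^T)[0][0] = Σ_j H[0][j]·H[0][j] = (1)² + (-1)² + (1)² + (1)² = 1 + 1 + 1 + 1 = 4.
(H·H^T)[2][1] = Σ_j H[2][j]·H[1][j] = (-1)·(1) + (1)·(-1) + (1)·(1) + (1)·(-1) = -1 + -1 + 1 + -1 = -2.
Rows 2 and 1 are not orthogonal (dot product = -2 ≠ 0), so H is not a Hadamard matrix.

(0,0) entry = 4; (2,1) entry = -2.


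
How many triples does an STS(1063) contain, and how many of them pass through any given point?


An STS(v) is a 2-(v, 3, 1) BIBD: block size k = 3, λ = 1.
Replication: r(k − 1) = λ(v − 1) ⇒ r·2 = 1063 − 1 = 1062 ⇒ r = 531.
Block count: b = v(v − 1)/6 = 1063·1062/6 = 1128906/6 = 188151.
(Check via bk = vr: 188151·3 = 564453 = 1063·531 = 564453 ✓.)

r = 531, b = 188151.


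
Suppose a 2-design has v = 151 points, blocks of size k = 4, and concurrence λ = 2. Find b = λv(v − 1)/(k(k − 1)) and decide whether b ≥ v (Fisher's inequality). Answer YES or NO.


b = λv(v − 1)/(k(k − 1)) = 2·151·150/(4·3) = 45300/12 = 3775.
Compare with v = 151: b ≥ v, so Fisher's inequality holds.

YES


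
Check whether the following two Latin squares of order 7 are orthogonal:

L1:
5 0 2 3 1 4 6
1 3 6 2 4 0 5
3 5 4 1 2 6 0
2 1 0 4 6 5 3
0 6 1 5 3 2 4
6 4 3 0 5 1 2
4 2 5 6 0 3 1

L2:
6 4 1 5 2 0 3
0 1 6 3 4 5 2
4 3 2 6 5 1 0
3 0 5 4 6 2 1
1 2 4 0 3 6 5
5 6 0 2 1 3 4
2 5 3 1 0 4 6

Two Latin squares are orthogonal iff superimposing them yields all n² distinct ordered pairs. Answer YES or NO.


Form the n² = 49 superimposed pairs (L1[i][j], L2[i][j]), row by row (rows and columns indexed from 0):
row 0: (5,6) (0,4) (2,1) (3,5) (1,2) (4,0) (6,3)
row 1: (1,0) (3,1) (6,6) (2,3) (4,4) (0,5) (5,2)
row 2: (3,4) (5,3) (4,2) (1,6) (2,5) (6,1) (0,0)
row 3: (2,3) (1,0) (0,5) (4,4) (6,6) (5,2) (3,1)
row 4: (0,1) (6,2) (1,4) (5,0) (3,3) (2,6) (4,5)
row 5: (6,5) (4,6) (3,0) (0,2) (5,1) (1,3) (2,4)
row 6: (4,2) (2,5) (5,3) (6,1) (0,0) (3,4) (1,6)
Orthogonality requires all 49 pairs distinct.
But the pair (2,3) repeats: cell (1,3) has L1 = 2, L2 = 3, and cell (3,0) has L1 = 2, L2 = 3.
A repeated pair means some other pair never occurs (only 35 distinct pairs out of 49), so the squares are not orthogonal.
Conclusion: NO.

NO


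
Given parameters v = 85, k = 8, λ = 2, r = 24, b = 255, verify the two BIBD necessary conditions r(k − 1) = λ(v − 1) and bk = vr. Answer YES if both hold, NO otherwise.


Condition (i): r(k − 1) = 24·7 = 168; λ(v − 1) = 2·84 = 168. Match? YES.
Condition (ii): bk = 255·8 = 2040; vr = 85·24 = 2040. Match? YES.
Both conditions hold? YES.

YES


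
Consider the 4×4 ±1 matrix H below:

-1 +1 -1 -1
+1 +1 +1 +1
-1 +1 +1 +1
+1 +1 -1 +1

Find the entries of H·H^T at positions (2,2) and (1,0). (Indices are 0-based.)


Row 0 of H: [-1, 1, -1, -1].
Row 1 of H: [1, 1, 1, 1].
Row 2 of H: [-1, 1, 1, 1].
(H·H^T)[2][2] = Σ_j H[2][j]·H[2][j] = (-1)² + (1)² + (1)² + (1)² = 1 + 1 + 1 + 1 = 4.
(H·H^T)[1][0] = Σ_j H[1][j]·H[0][j] = (1)·(-1) + (1)·(1) + (1)·(-1) + (1)·(-1) = -1 + 1 + -1 + -1 = -2.
Rows 1 and 0 are not orthogonal (dot product = -2 ≠ 0), so H is not a Hadamard matrix.

(2,2) entry = 4; (1,0) entry = -2.


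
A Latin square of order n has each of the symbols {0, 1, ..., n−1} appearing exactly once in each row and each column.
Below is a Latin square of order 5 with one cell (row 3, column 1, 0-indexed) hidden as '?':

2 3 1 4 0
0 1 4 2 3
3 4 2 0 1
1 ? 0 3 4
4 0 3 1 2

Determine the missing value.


Row 3 contains symbols [0, 1, 3, 4] — missing [2].
Column 1 contains symbols [0, 1, 3, 4] — missing [2].
The missing symbol must appear in both missing sets; intersection = [2].
Therefore the hidden value is 2.

Missing value = 2.


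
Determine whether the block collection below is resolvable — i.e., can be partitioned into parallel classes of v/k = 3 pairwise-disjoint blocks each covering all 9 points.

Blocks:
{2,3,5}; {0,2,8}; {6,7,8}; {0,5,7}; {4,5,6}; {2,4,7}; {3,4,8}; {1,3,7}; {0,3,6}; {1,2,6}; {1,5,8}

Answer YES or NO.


v = 9, block size k = 3, number of blocks = 11.
For resolvability, blocks must partition into parallel classes of size v/k = 3.
Total blocks must therefore be a multiple of 3: 11 = 3·3 + 2 ⇒ not divisible ✗.
Resolvable? NO.

NO


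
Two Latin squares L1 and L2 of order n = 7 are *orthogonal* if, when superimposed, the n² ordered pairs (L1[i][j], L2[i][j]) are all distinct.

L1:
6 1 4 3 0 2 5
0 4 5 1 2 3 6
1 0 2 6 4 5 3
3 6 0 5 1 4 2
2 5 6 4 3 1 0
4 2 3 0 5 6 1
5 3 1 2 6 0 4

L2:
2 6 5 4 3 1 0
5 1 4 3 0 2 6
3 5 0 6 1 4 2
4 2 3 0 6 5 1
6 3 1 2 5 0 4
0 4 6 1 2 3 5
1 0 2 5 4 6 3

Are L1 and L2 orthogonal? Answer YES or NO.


Form the n² = 49 superimposed pairs (L1[i][j], L2[i][j]), row by row (rows and columns indexed from 0):
row 0: (6,2) (1,6) (4,5) (3,4) (0,3) (2,1) (5,0)
row 1: (0,5) (4,1) (5,4) (1,3) (2,0) (3,2) (6,6)
row 2: (1,3) (0,5) (2,0) (6,6) (4,1) (5,4) (3,2)
row 3: (3,4) (6,2) (0,3) (5,0) (1,6) (4,5) (2,1)
row 4: (2,6) (5,3) (6,1) (4,2) (3,5) (1,0) (0,4)
row 5: (4,0) (2,4) (3,6) (0,1) (5,2) (6,3) (1,5)
row 6: (5,1) (3,0) (1,2) (2,5) (6,4) (0,6) (4,3)
Orthogonality requires all 49 pairs distinct.
But the pair (1,3) repeats: cell (1,3) has L1 = 1, L2 = 3, and cell (2,0) has L1 = 1, L2 = 3.
A repeated pair means some other pair never occurs (only 35 distinct pairs out of 49), so the squares are not orthogonal.
Conclusion: NO.

NO


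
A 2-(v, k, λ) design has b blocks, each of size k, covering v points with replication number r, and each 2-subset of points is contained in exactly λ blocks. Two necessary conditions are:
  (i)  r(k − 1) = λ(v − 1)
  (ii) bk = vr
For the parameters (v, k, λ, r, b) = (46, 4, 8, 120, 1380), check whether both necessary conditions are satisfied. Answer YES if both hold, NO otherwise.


Condition (i): r(k − 1) = 120·3 = 360; λ(v − 1) = 8·45 = 360. Match? YES.
Condition (ii): bk = 1380·4 = 5520; vr = 46·120 = 5520. Match? YES.
Both conditions hold? YES.

YES


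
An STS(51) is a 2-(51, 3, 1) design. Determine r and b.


An STS(v) is a 2-(v, 3, 1) BIBD: block size k = 3, λ = 1.
Replication: r(k − 1) = λ(v − 1) ⇒ r·2 = 51 − 1 = 50 ⇒ r = 25.
Block count: b = v(v − 1)/6 = 51·50/6 = 2550/6 = 425.
(Check via bk = vr: 425·3 = 1275 = 51·25 = 1275 ✓.)

r = 25, b = 425.


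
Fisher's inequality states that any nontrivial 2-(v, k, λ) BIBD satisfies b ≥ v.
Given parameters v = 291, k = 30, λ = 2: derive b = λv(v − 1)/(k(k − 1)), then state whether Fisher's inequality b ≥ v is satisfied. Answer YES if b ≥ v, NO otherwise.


r = λ(v − 1)/(k − 1) = 2·290/29 = 20.
b = vr/k = 291·20/30 = 194.
Fisher's inequality: b ≥ v ⇔ 194 ≥ 291? NO.

NO


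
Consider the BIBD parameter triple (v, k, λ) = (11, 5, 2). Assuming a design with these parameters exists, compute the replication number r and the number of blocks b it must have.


Any 2-(v, k, λ) BIBD satisfies two necessary conditions:
  (i)  Each point sits in r blocks, and counting incidences through any fixed point gives r(k − 1) = λ(v − 1), so r = λ(v − 1)/(k − 1).
  (ii) Total incidences bk = vr, so b = vr/k.
Step 1: r = λ(v − 1)/(k − 1) = 2·(11 − 1)/(5 − 1) = 2·10/4 = 20/4 = 5.
Step 2: b = vr/k = 11·5/5 = 55/5 = 11.
Check integrality: r = 5 ∈ Z ✓, b = 11 ∈ Z ✓.
(These identities are necessary conditions: they determine r and b for any design with these parameters, but do not by themselves prove that one exists.)

r = 5, b = 11.


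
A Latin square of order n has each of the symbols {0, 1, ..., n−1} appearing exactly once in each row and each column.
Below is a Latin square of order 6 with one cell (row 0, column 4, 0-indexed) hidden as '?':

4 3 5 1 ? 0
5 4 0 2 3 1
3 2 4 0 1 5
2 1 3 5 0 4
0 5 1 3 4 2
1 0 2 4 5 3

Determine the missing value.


Row 0 contains symbols [0, 1, 3, 4, 5] — missing [2].
Column 4 contains symbols [0, 1, 3, 4, 5] — missing [2].
The missing symbol must appear in both missing sets; intersection = [2].
Therefore the hidden value is 2.

Missing value = 2.


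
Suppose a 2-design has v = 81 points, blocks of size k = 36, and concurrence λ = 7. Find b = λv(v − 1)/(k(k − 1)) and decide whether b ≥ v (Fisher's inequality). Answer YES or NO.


b = λv(v − 1)/(k(k − 1)) = 7·81·80/(36·35) = 45360/1260 = 36.
Compare with v = 81: b < v, so Fisher's inequality fails.

NO


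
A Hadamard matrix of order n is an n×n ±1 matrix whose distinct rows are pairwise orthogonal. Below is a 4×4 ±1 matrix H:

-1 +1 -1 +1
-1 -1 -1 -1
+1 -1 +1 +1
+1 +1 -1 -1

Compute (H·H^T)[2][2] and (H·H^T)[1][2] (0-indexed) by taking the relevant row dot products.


Row 1 of H: [-1, -1, -1, -1].
Row 2 of H: [1, -1, 1, 1].
(H·H^T)[2][2] = Σ_j H[2][j]·H[2][j] = (1)² + (-1)² + (1)² + (1)² = 1 + 1 + 1 + 1 = 4.
(H·H^T)[1][2] = Σ_j H[1][j]·H[2][j] = (-1)·(1) + (-1)·(-1) + (-1)·(1) + (-1)·(1) = -1 + 1 + -1 + -1 = -2.
Rows 1 and 2 are not orthogonal (dot product = -2 ≠ 0), so H is not a Hadamard matrix.

(2,2) entry = 4; (1,2) entry = -2.


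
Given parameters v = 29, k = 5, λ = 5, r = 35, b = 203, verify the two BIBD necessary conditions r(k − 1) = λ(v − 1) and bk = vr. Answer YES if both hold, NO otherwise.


Condition (i): r(k − 1) = 35·4 = 140; λ(v − 1) = 5·28 = 140. Match? YES.
Condition (ii): bk = 203·5 = 1015; vr = 29·35 = 1015. Match? YES.
Both conditions hold? YES.

YES


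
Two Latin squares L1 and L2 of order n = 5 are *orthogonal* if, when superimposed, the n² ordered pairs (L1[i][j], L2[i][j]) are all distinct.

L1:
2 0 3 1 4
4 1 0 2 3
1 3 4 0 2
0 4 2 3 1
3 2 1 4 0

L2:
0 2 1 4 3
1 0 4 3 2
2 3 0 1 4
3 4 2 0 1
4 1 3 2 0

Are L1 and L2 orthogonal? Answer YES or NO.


Form the n² = 25 superimposed pairs (L1[i][j], L2[i][j]), row by row (rows and columns indexed from 0):
row 0: (2,0) (0,2) (3,1) (1,4) (4,3)
row 1: (4,1) (1,0) (0,4) (2,3) (3,2)
row 2: (1,2) (3,3) (4,0) (0,1) (2,4)
row 3: (0,3) (4,4) (2,2) (3,0) (1,1)
row 4: (3,4) (2,1) (1,3) (4,2) (0,0)
Orthogonality requires all 25 pairs distinct.
Check by first coordinate: for each symbol s of L1, list the L2 entries in the n cells where L1 = s; they must all differ.
  L1 = 0: L2 entries (in reading order) 2, 4, 1, 3, 0 — all 5 distinct ✓
  L1 = 1: L2 entries (in reading order) 4, 0, 2, 1, 3 — all 5 distinct ✓
  L1 = 2: L2 entries (in reading order) 0, 3, 4, 2, 1 — all 5 distinct ✓
  L1 = 3: L2 entries (in reading order) 1, 2, 3, 0, 4 — all 5 distinct ✓
  L1 = 4: L2 entries (in reading order) 3, 1, 0, 4, 2 — all 5 distinct ✓
Every symbol of L1 meets every symbol of L2 exactly once, so all 25 pairs are distinct (25 of 25).
Conclusion: YES.

YES


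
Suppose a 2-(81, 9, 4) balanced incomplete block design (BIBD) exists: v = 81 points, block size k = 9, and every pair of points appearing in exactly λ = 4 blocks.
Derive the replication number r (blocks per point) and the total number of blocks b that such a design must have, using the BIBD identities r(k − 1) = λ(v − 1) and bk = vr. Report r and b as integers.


Any 2-(v, k, λ) BIBD satisfies two necessary conditions:
  (i)  Each point sits in r blocks, and counting incidences through any fixed point gives r(k − 1) = λ(v − 1), so r = λ(v − 1)/(k − 1).
  (ii) Total incidences bk = vr, so b = vr/k.
Step 1: r = λ(v − 1)/(k − 1) = 4·(81 − 1)/(9 − 1) = 4·80/8 = 320/8 = 40.
Step 2: b = vr/k = 81·40/9 = 3240/9 = 360.
Check integrality: r = 40 ∈ Z ✓, b = 360 ∈ Z ✓.
(These identities are necessary conditions: they determine r and b for any design with these parameters, but do not by themselves prove that one exists.)

r = 40, b = 360.


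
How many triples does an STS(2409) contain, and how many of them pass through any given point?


An STS(v) is a 2-(v, 3, 1) BIBD: block size k = 3, λ = 1.
Replication: r(k − 1) = λ(v − 1) ⇒ r·2 = 2409 − 1 = 2408 ⇒ r = 1204.
Block count: b = v(v − 1)/6 = 2409·2408/6 = 5800872/6 = 966812.

r = 1204, b = 966812.


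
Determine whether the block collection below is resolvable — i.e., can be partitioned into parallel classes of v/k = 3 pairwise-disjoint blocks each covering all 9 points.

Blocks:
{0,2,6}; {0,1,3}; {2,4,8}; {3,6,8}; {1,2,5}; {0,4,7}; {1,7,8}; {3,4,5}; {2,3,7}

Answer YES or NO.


v = 9, block size k = 3, number of blocks = 9.
For resolvability, blocks must partition into parallel classes of size v/k = 3.
Total blocks must therefore be a multiple of 3: 9 = 3·3 + 0 ⇒ divisible ✓.
Consider block {0,1,3}. The only other block(s) in the collection disjoint from it are {2,4,8} — just 1 block(s). Any parallel class containing {0,1,3} would need 2 other blocks each disjoint from it, so no parallel class of size 3 can contain {0,1,3}.
Since every block must belong to some parallel class in a resolution, the collection cannot be partitioned into parallel classes.
Resolvable? NO.

NO


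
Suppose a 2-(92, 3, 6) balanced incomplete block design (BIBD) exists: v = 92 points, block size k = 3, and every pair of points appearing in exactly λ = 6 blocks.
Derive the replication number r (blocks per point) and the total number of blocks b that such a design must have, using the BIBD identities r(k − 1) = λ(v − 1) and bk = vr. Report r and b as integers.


Any 2-(v, k, λ) BIBD satisfies two necessary conditions:
  (i)  Each point sits in r blocks, and counting incidences through any fixed point gives r(k − 1) = λ(v − 1), so r = λ(v − 1)/(k − 1).
  (ii) Total incidences bk = vr, so b = vr/k.
Step 1: r = λ(v − 1)/(k − 1) = 6·(92 − 1)/(3 − 1) = 6·91/2 = 546/2 = 273.
Step 2: b = vr/k = 92·273/3 = 25116/3 = 8372.
Check integrality: r = 273 ∈ Z ✓, b = 8372 ∈ Z ✓.
(These identities are necessary conditions: they determine r and b for any design with these parameters, but do not by themselves prove that one exists.)

r = 273, b = 8372.


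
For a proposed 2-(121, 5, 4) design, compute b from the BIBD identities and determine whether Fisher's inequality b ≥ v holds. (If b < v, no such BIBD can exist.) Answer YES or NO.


r = λ(v − 1)/(k − 1) = 4·120/4 = 120.
b = vr/k = 121·120/5 = 2904.
Fisher's inequality: b ≥ v ⇔ 2904 ≥ 121? YES.

YES


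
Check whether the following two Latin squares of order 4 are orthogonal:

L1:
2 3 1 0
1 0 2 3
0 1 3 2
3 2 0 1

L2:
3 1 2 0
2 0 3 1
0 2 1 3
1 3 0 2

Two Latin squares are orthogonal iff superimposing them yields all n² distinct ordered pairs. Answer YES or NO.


Form the n² = 16 superimposed pairs (L1[i][j], L2[i][j]), row by row (rows and columns indexed from 0):
row 0: (2,3) (3,1) (1,2) (0,0)
row 1: (1,2) (0,0) (2,3) (3,1)
row 2: (0,0) (1,2) (3,1) (2,3)
row 3: (3,1) (2,3) (0,0) (1,2)
Orthogonality requires all 16 pairs distinct.
But the pair (1,2) repeats: cell (0,2) has L1 = 1, L2 = 2, and cell (1,0) has L1 = 1, L2 = 2.
A repeated pair means some other pair never occurs (only 4 distinct pairs out of 16), so the squares are not orthogonal.
Conclusion: NO.

NO


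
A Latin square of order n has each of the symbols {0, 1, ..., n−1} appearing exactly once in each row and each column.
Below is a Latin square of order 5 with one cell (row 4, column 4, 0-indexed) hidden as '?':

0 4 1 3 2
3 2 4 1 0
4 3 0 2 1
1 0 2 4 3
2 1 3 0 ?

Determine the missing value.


Row 4 contains symbols [0, 1, 2, 3] — missing [4].
Column 4 contains symbols [0, 1, 2, 3] — missing [4].
The missing symbol must appear in both missing sets; intersection = [4].
Therefore the hidden value is 4.

Missing value = 4.


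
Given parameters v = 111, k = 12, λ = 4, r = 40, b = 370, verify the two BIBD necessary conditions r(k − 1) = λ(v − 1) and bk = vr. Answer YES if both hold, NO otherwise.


Condition (i): r(k − 1) = 40·11 = 440; λ(v − 1) = 4·110 = 440. Match? YES.
Condition (ii): bk = 370·12 = 4440; vr = 111·40 = 4440. Match? YES.
Both conditions hold? YES.

YES


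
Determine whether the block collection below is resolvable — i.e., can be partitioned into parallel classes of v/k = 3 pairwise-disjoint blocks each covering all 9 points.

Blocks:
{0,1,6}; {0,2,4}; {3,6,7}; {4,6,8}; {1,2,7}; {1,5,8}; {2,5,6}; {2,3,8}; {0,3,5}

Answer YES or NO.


v = 9, block size k = 3, number of blocks = 9.
For resolvability, blocks must partition into parallel classes of size v/k = 3.
Total blocks must therefore be a multiple of 3: 9 = 3·3 + 0 ⇒ divisible ✓.
Consider block {0,1,6}. The only other block(s) in the collection disjoint from it are {2,3,8} — just 1 block(s). Any parallel class containing {0,1,6} would need 2 other blocks each disjoint from it, so no parallel class of size 3 can contain {0,1,6}.
Since every block must belong to some parallel class in a resolution, the collection cannot be partitioned into parallel classes.
Resolvable? NO.

NO


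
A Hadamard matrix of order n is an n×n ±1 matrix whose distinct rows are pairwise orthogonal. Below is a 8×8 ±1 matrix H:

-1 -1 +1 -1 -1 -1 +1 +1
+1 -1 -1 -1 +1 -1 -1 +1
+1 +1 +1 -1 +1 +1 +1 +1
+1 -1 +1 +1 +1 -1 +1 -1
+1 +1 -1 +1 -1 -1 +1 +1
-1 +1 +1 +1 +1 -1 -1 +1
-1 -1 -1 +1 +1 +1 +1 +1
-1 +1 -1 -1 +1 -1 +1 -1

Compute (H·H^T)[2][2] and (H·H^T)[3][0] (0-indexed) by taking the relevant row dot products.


Row 0 of H: [-1, -1, 1, -1, -1, -1, 1, 1].
Row 2 of H: [1, 1, 1, -1, 1, 1, 1, 1].
Row 3 of H: [1, -1, 1, 1, 1, -1, 1, -1].
(H·H^T)[2][2] = Σ_j H[2][j]·H[2][j] = (1)² + (1)² + (1)² + (-1)² + (1)² + (1)² + (1)² + (1)² = 1 + 1 + 1 + 1 + 1 + 1 + 1 + 1 = 8.
(H·H^T)[3][0] = Σ_j H[3][j]·H[0][j] = (1)·(-1) + (-1)·(-1) + (1)·(1) + (1)·(-1) + (1)·(-1) + (-1)·(-1) + (1)·(1) + (-1)·(1) = -1 + 1 + 1 + -1 + -1 + 1 + 1 + -1 = 0.
So rows 3 and 0 are orthogonal; the diagonal entry equals n = 8.

(2,2) entry = 8; (3,0) entry = 0.


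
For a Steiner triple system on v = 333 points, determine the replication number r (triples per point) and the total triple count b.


An STS(v) is a 2-(v, 3, 1) BIBD: block size k = 3, λ = 1.
Replication: r(k − 1) = λ(v − 1) ⇒ r·2 = 333 − 1 = 332 ⇒ r = 166.
Block count: b = v(v − 1)/6 = 333·332/6 = 110556/6 = 18426.

r = 166, b = 18426.


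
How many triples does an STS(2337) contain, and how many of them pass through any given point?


An STS(v) is a 2-(v, 3, 1) BIBD: block size k = 3, λ = 1.
Replication: r(k − 1) = λ(v − 1) ⇒ r·2 = 2337 − 1 = 2336 ⇒ r = 1168.
Block count: b = v(v − 1)/6 = 2337·2336/6 = 5459232/6 = 909872.
(Check via bk = vr: 909872·3 = 2729616 = 2337·1168 = 2729616 ✓.)

r = 1168, b = 909872.


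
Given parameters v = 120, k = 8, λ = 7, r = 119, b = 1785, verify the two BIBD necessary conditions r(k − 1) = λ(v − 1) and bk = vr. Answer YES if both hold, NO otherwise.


Condition (i): r(k − 1) = 119·7 = 833; λ(v − 1) = 7·119 = 833. Match? YES.
Condition (ii): bk = 1785·8 = 14280; vr = 120·119 = 14280. Match? YES.
Both conditions hold? YES.

YES


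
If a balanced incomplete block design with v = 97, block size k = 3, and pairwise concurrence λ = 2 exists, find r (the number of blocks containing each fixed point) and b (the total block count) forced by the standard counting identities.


Any 2-(v, k, λ) BIBD satisfies two necessary conditions:
  (i)  Each point sits in r blocks, and counting incidences through any fixed point gives r(k − 1) = λ(v − 1), so r = λ(v − 1)/(k − 1).
  (ii) Total incidences bk = vr, so b = vr/k.
Step 1: r = λ(v − 1)/(k − 1) = 2·(97 − 1)/(3 − 1) = 2·96/2 = 192/2 = 96.
Step 2: b = vr/k = 97·96/3 = 9312/3 = 3104.
Check integrality: r = 96 ∈ Z ✓, b = 3104 ∈ Z ✓.
(These identities are necessary conditions: they determine r and b for any design with these parameters, but do not by themselves prove that one exists.)

r = 96, b = 3104.


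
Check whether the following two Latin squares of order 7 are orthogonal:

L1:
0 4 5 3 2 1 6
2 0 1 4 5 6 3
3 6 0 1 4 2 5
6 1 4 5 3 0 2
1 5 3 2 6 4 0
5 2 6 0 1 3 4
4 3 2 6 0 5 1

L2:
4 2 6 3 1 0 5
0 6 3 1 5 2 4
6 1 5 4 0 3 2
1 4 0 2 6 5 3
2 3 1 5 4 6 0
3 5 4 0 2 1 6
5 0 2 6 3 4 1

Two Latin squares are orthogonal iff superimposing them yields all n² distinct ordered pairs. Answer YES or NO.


Form the n² = 49 superimposed pairs (L1[i][j], L2[i][j]), row by row (rows and columns indexed from 0):
row 0: (0,4) (4,2) (5,6) (3,3) (2,1) (1,0) (6,5)
row 1: (2,0) (0,6) (1,3) (4,1) (5,5) (6,2) (3,4)
row 2: (3,6) (6,1) (0,5) (1,4) (4,0) (2,3) (5,2)
row 3: (6,1) (1,4) (4,0) (5,2) (3,6) (0,5) (2,3)
row 4: (1,2) (5,3) (3,1) (2,5) (6,4) (4,6) (0,0)
row 5: (5,3) (2,5) (6,4) (0,0) (1,2) (3,1) (4,6)
row 6: (4,5) (3,0) (2,2) (6,6) (0,3) (5,4) (1,1)
Orthogonality requires all 49 pairs distinct.
But the pair (6,1) repeats: cell (2,1) has L1 = 6, L2 = 1, and cell (3,0) has L1 = 6, L2 = 1.
A repeated pair means some other pair never occurs (only 35 distinct pairs out of 49), so the squares are not orthogonal.
Conclusion: NO.

NO


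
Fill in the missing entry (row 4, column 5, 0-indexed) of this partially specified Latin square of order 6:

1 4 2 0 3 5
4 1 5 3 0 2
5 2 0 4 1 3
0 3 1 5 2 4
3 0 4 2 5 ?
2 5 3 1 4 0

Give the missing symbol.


Row 4 contains symbols [0, 2, 3, 4, 5] — missing [1].
Column 5 contains symbols [0, 2, 3, 4, 5] — missing [1].
The missing symbol must appear in both missing sets; intersection = [1].
Therefore the hidden value is 1.

Missing value = 1.
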